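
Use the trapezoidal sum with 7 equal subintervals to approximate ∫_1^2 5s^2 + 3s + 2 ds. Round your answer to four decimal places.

Δs = (2 − 1)/7 = 1/7.
f(1) = 10, f(8/7) = 586/49, f(9/7) = 692/49, f(10/7) = 808/49, f(11/7) = 934/49, f(12/7) = 1070/49, f(13/7) = 1216/49, f(2) = 28.
T_7 = (Δs/2)·[f(s_0) + 2f(s_1) + ... + 2f(s_{6}) + f(s_7)].
Sum ≈ 18.1837.

18.1837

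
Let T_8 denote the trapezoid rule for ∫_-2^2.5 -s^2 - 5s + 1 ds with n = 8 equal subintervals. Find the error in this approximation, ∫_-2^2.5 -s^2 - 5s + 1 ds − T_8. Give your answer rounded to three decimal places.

Exact integral: ∫_-2^2.5 f(s) ds = -9.
T_8 ≈ -9.23730.
Error ≈ -9 − (-9.23730) ≈ 0.237.

0.237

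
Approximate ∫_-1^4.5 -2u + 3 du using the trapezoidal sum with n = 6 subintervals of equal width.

-2.75

Δu = (4.5 − (-1))/6 = 11/12.
f(-1) = 5, f(-1/12) = 19/6, f(5/6) = 4/3, f(1.75) = -0.5, f(8/3) = -7/3, f(43/12) = -25/6, f(4.5) = -6.
T_6 = (Δu/2)·[f(u_0) + 2f(u_1) + ... + 2f(u_{5}) + f(u_6)].
Sum = -2.75.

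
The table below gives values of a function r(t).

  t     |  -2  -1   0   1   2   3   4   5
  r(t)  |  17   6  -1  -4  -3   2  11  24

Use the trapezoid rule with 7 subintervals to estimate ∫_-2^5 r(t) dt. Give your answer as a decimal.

31.5

Δt = 1.
T_7 = (1/2)·[17 + 2·6 + 2·(-1) + 2·(-4) + 2·(-3) + 2·2 + 2·11 + 24] = 31.5.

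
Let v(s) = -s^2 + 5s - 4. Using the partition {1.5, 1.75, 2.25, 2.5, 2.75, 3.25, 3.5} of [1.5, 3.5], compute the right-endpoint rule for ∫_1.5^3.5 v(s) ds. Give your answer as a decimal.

3.78125

Subinterval widths: 0.25, 0.5, 0.25, 0.25, 0.5, 0.25.
Right endpoints: 1.75, 2.25, 2.5, 2.75, 3.25, 3.5.
v(1.75) = 1.6875, v(2.25) = 2.1875, v(2.5) = 2.25, v(2.75) = 2.1875, v(3.25) = 1.6875, v(3.5) = 1.25.
Sum = Σ Δs_i · v(s_i).
Sum = 3.78125.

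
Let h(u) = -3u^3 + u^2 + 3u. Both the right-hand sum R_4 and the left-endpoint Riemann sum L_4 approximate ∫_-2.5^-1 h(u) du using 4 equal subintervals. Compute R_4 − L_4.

-16.734375

R_4 ≈ 17.768555.
L_4 ≈ 34.502930.
R_4 − L_4 = -16.734375.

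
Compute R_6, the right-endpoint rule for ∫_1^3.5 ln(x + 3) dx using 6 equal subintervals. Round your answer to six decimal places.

Δx = (3.5 − 1)/6 = 5/12.
Right endpoints: 17/12, 11/6, 2.25, 8/3, 37/12, 3.5.
f(17/12) ≈ 1.485385, f(11/6) ≈ 1.575536, f(2.25) ≈ 1.658228, f(8/3) ≈ 1.734601, f(37/12) ≈ 1.805553, f(3.5) ≈ 1.871802.
Sum = Δx · [f(17/12) + f(11/6) + f(2.25) + ...].
Sum ≈ 4.221294.

4.221294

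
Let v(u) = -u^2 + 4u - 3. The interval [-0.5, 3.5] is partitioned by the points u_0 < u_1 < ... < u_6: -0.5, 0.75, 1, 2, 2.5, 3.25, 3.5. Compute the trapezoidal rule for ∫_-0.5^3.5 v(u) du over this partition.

-2.921875

Subinterval widths: 1.25, 0.25, 1, 0.5, 0.75, 0.25.
v(-0.5) = -5.25, v(0.75) = -0.5625, v(1) = 0, v(2) = 1, v(2.5) = 0.75, v(3.25) = -0.5625, v(3.5) = -1.25.
On each subinterval the trapezoid contributes (Δu_i/2)·[v(u_{i-1}) + v(u_i)].
Sum = -2.921875.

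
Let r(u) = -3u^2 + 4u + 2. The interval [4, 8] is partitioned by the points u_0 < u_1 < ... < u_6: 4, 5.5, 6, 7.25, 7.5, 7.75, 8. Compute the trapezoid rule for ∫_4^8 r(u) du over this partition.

Subinterval widths: 1.5, 0.5, 1.25, 0.25, 0.25, 0.25.
r(4) = -30, r(5.5) = -66.75, r(6) = -82, r(7.25) = -126.6875, r(7.5) = -136.75, r(7.75) = -147.1875, r(8) = -158.
On each subinterval the trapezoid contributes (Δu_i/2)·[r(u_{i-1}) + r(u_i)].
Sum = -346.75.

-346.75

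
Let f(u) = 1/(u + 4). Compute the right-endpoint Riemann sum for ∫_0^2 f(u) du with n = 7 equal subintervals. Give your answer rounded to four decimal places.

Δu = (2 − 0)/7 = 2/7.
Right endpoints: 2/7, 4/7, 6/7, 8/7, 10/7, 12/7, 2.
f(2/7) = 7/30, f(4/7) = 0.21875, f(6/7) = 7/34, f(8/7) = 7/36, f(10/7) = 7/38, f(12/7) = 0.175, f(2) = 1/6.
Sum = Δu · [f(2/7) + f(4/7) + f(6/7) + ...].
Sum ≈ 0.3938.

0.3938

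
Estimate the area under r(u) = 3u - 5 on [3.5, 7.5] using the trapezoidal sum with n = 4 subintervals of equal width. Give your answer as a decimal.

46

Δu = (7.5 − 3.5)/4 = 1.
r(3.5) = 5.5, r(4.5) = 8.5, r(5.5) = 11.5, r(6.5) = 14.5, r(7.5) = 17.5.
T_4 = (Δu/2)·[r(u_0) + 2r(u_1) + 2r(u_2) + 2r(u_3) + r(u_4)].
Sum = 46.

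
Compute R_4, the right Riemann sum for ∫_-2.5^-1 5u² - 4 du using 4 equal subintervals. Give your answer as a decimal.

13.62890625

Δu = (-1 − (-2.5))/4 = 0.375.
Right endpoints: -2.125, -1.75, -1.375, -1.
f(-2.125) = 18.578125, f(-1.75) = 11.3125, f(-1.375) = 5.453125, f(-1) = 1.
Sum = Δu · [f(-2.125) + f(-1.75) + f(-1.375) + f(-1)].
Sum = 13.62890625.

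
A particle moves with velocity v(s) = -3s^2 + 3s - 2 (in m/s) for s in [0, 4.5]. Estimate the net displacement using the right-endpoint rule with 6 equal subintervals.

-88.734375

Δs = (4.5 − 0)/6 = 0.75.
Right endpoints: 0.75, 1.5, 2.25, 3, 3.75, 4.5.
v(0.75) = -1.4375, v(1.5) = -4.25, v(2.25) = -10.4375, v(3) = -20, v(3.75) = -32.9375, v(4.5) = -49.25.
Sum = Δs · [v(0.75) + v(1.5) + v(2.25) + ...].
Sum = -88.734375.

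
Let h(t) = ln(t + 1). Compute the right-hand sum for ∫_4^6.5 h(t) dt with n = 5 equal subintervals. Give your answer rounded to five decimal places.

Δt = (6.5 − 4)/5 = 0.5.
Right endpoints: 4.5, 5, 5.5, 6, 6.5.
h(4.5) ≈ 1.70475, h(5) ≈ 1.79176, h(5.5) ≈ 1.87180, h(6) ≈ 1.94591, h(6.5) ≈ 2.01490.
Sum = Δt · [h(4.5) + h(5) + h(5.5) + h(6) + h(6.5)].
Sum ≈ 4.66456.

4.66456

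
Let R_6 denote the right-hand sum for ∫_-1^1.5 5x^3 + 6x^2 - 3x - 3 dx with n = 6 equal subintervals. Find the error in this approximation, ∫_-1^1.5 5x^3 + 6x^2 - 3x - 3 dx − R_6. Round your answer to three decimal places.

-5.263

Exact integral: ∫_-1^1.5 f(x) dx = 4.453125.
R_6 ≈ 9.71571.
Error ≈ 4.453125 − 9.71571 ≈ -5.263.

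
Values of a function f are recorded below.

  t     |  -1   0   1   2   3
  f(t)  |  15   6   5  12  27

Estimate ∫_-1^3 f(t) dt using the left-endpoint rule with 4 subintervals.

38

Δt = 1.
Sum = 1·[15 + 6 + 5 + 12] = 38.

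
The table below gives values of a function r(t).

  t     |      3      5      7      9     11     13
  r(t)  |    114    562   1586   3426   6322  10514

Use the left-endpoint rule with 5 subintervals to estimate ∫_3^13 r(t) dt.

Δt = 2.
Sum = 2·[114 + 562 + 1586 + 3426 + 6322] = 24020.

24020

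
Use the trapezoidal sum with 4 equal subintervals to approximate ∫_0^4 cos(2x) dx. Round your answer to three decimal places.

0.318

Δx = (4 − 0)/4 = 1.
f(0) ≈ 1.000, f(1) ≈ -0.416, f(2) ≈ -0.654, f(3) ≈ 0.960, f(4) ≈ -0.146.
T_4 = (Δx/2)·[f(x_0) + 2f(x_1) + 2f(x_2) + 2f(x_3) + f(x_4)].
Sum ≈ 0.318.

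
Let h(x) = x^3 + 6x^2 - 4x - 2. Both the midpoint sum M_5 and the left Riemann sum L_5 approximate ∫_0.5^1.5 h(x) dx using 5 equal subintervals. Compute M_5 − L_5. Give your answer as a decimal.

M_5 = 1.72.
L_5 = 0.685.
M_5 − L_5 = 1.035.

1.035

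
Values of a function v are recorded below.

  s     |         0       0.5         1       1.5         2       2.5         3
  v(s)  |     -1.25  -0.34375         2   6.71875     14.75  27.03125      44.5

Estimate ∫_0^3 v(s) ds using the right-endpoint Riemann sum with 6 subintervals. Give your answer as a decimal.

47.328125

Δs = 0.5.
Sum = 0.5·[(-0.34375) + 2 + 6.71875 + 14.75 + 27.03125 + 44.5] = 47.328125.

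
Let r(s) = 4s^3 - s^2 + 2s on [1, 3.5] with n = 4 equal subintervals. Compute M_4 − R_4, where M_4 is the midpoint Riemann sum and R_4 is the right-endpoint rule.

-56.73828125

M_4 = 144.23828125.
R_4 = 200.9765625.
M_4 − R_4 = -56.73828125.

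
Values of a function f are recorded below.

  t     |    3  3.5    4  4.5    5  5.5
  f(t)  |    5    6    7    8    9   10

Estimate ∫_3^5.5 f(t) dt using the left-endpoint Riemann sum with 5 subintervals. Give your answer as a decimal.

17.5

Δt = 0.5.
Sum = 0.5·[5 + 6 + 7 + 8 + 9] = 17.5.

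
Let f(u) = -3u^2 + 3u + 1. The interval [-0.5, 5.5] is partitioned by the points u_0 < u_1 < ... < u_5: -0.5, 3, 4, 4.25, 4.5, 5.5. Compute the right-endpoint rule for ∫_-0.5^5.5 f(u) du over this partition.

Subinterval widths: 3.5, 1, 0.25, 0.25, 1.
Right endpoints: 3, 4, 4.25, 4.5, 5.5.
f(3) = -17, f(4) = -35, f(4.25) = -40.4375, f(4.5) = -46.25, f(5.5) = -73.25.
Sum = Σ Δu_i · f(u_i).
Sum = -189.421875.

-189.421875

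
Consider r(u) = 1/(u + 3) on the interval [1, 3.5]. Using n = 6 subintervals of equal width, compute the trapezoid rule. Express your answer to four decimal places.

0.4861

Δu = (3.5 − 1)/6 = 5/12.
r(1) = 0.25, r(17/12) = 12/53, r(11/6) = 6/29, r(2.25) = 4/21, r(8/3) = 3/17, r(37/12) = 12/73, r(3.5) = 2/13.
T_6 = (Δu/2)·[r(u_0) + 2r(u_1) + ... + 2r(u_{5}) + r(u_6)].
Sum ≈ 0.4861.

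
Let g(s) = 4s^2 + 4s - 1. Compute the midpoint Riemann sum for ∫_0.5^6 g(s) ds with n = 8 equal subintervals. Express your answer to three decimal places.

Δs = (6 − 0.5)/8 = 0.6875.
Midpoints: 0.84375, 1.53125, 2.21875, 2.90625, 3.59375, 4.28125, 4.96875, 5.65625.
g(0.84375) = 5.22265625, g(1.53125) = 14.50390625, g(2.21875) = 27.56640625, g(2.90625) = 44.41015625, g(3.59375) = 65.03515625, g(4.28125) = 89.44140625, g(4.96875) = 117.62890625, g(5.65625) = 149.59765625.
Sum = Δs · [g(0.84375) + g(1.53125) + g(2.21875) + ...].
Sum ≈ 352.967.

352.967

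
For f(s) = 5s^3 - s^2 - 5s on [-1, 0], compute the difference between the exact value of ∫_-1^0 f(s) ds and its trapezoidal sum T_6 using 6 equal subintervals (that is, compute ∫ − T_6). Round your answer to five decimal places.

Exact integral: ∫_-1^0 f(s) ds ≈ 0.9166667.
T_6 ≈ 0.8773148.
Error ≈ 0.9166667 − 0.8773148 ≈ 0.03935.

0.03935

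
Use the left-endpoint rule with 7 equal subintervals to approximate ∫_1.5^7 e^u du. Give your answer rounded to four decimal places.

718.7086

Δu = (7 − 1.5)/7 = 11/14.
Left endpoints: 1.5, 16/7, 43/14, 27/7, 65/14, 38/7, 87/14.
f(1.5) ≈ 4.4817, f(16/7) ≈ 9.8327, f(43/14) ≈ 21.5727, f(27/7) ≈ 47.3299, f(65/14) ≈ 103.8406, f(38/7) ≈ 227.8236, f(87/14) ≈ 499.8388.
Sum = Δu · [f(1.5) + f(16/7) + f(43/14) + ...].
Sum ≈ 718.7086.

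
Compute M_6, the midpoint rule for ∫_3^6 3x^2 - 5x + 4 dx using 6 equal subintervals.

Δx = (6 − 3)/6 = 0.5.
Midpoints: 3.25, 3.75, 4.25, 4.75, 5.25, 5.75.
f(3.25) = 19.4375, f(3.75) = 27.4375, f(4.25) = 36.9375, f(4.75) = 47.9375, f(5.25) = 60.4375, f(5.75) = 74.4375.
Sum = Δx · [f(3.25) + f(3.75) + f(4.25) + ...].
Sum = 133.3125.

133.3125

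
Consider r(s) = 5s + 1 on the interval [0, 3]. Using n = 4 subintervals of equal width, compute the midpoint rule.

25.5

Δs = (3 − 0)/4 = 0.75.
Midpoints: 0.375, 1.125, 1.875, 2.625.
r(0.375) = 2.875, r(1.125) = 6.625, r(1.875) = 10.375, r(2.625) = 14.125.
Sum = Δs · [r(0.375) + r(1.125) + r(1.875) + r(2.625)].
Sum = 25.5.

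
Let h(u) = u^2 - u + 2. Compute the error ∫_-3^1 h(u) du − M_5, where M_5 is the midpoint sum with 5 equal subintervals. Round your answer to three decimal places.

Exact integral: ∫_-3^1 h(u) du ≈ 21.33333.
M_5 = 21.12.
Error ≈ 21.33333 − 21.12 ≈ 0.213.

0.213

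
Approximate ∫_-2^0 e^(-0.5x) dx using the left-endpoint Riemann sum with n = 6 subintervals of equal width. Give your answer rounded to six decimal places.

3.730895

Δx = (0 − (-2))/6 = 1/3.
Left endpoints: -2, -5/3, -4/3, -1, -2/3, -1/3.
f(-2) ≈ 2.718282, f(-5/3) ≈ 2.300976, f(-4/3) ≈ 1.947734, f(-1) ≈ 1.648721, f(-2/3) ≈ 1.395612, f(-1/3) ≈ 1.181360.
Sum = Δx · [f(-2) + f(-5/3) + f(-4/3) + ...].
Sum ≈ 3.730895.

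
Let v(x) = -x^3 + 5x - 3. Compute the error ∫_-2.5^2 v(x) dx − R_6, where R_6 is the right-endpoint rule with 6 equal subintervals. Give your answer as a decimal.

0.10546875

Exact integral: ∫_-2.5^2 v(x) dx = -13.359375.
R_6 = -13.46484375.
Error = -13.359375 − (-13.46484375) = 0.10546875.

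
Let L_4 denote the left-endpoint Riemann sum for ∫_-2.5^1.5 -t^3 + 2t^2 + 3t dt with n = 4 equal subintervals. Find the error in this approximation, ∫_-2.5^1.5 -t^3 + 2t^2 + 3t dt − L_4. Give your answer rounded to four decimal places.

-9.8333

Exact integral: ∫_-2.5^1.5 f(t) dt ≈ 15.166667.
L_4 = 25.
Error ≈ 15.166667 − 25 ≈ -9.8333.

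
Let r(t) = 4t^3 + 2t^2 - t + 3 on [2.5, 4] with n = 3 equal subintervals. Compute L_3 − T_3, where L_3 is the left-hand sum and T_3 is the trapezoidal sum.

-52.875

L_3 = 198.5.
T_3 = 251.375.
L_3 − T_3 = -52.875.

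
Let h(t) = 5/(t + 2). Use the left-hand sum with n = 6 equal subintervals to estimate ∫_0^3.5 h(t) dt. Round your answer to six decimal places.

5.552493

Δt = (3.5 − 0)/6 = 7/12.
Left endpoints: 0, 7/12, 7/6, 1.75, 7/3, 35/12.
h(0) = 2.5, h(7/12) = 60/31, h(7/6) = 30/19, h(1.75) = 4/3, h(7/3) = 15/13, h(35/12) = 60/59.
Sum = Δt · [h(0) + h(7/12) + h(7/6) + ...].
Sum ≈ 5.552493.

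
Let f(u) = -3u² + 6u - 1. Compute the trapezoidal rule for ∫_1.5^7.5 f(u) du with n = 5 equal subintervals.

-266.82

Δu = (7.5 − 1.5)/5 = 1.2.
f(1.5) = 1.25, f(2.7) = -6.67, f(3.9) = -23.23, f(5.1) = -48.43, f(6.3) = -82.27, f(7.5) = -124.75.
T_5 = (Δu/2)·[f(u_0) + 2f(u_1) + ... + 2f(u_{4}) + f(u_5)].
Sum = -266.82.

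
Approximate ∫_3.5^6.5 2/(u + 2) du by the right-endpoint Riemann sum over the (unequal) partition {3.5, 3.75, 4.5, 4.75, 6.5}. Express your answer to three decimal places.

Subinterval widths: 0.25, 0.75, 0.25, 1.75.
Right endpoints: 3.75, 4.5, 4.75, 6.5.
f(3.75) = 8/23, f(4.5) = 4/13, f(4.75) = 8/27, f(6.5) = 4/17.
Sum = Σ Δu_i · f(u_i).
Sum ≈ 0.804.

0.804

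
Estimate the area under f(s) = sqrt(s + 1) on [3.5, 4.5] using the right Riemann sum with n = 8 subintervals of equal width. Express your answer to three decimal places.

2.249

Δs = (4.5 − 3.5)/8 = 0.125.
Right endpoints: 3.625, 3.75, 3.875, 4, 4.125, 4.25, 4.375, 4.5.
f(3.625) ≈ 2.151, f(3.75) ≈ 2.179, f(3.875) ≈ 2.208, f(4) ≈ 2.236, f(4.125) ≈ 2.264, f(4.25) ≈ 2.291, f(4.375) ≈ 2.318, f(4.5) ≈ 2.345.
Sum = Δs · [f(3.625) + f(3.75) + f(3.875) + ...].
Sum ≈ 2.249.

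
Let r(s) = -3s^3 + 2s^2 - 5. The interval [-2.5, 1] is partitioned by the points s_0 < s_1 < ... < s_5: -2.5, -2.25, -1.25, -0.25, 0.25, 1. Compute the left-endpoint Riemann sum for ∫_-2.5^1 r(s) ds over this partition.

50.76953125

Subinterval widths: 0.25, 1, 1, 0.5, 0.75.
Left endpoints: -2.5, -2.25, -1.25, -0.25, 0.25.
r(-2.5) = 54.375, r(-2.25) = 39.296875, r(-1.25) = 3.984375, r(-0.25) = -4.828125, r(0.25) = -4.921875.
Sum = Σ Δs_i · r(s_i).
Sum = 50.76953125.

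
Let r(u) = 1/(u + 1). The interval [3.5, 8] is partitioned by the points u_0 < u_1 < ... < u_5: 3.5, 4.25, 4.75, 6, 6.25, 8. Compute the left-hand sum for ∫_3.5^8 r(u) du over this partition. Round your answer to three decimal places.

0.756

Subinterval widths: 0.75, 0.5, 1.25, 0.25, 1.75.
Left endpoints: 3.5, 4.25, 4.75, 6, 6.25.
r(3.5) = 2/9, r(4.25) = 4/21, r(4.75) = 4/23, r(6) = 1/7, r(6.25) = 4/29.
Sum = Σ Δu_i · r(u_i).
Sum ≈ 0.756.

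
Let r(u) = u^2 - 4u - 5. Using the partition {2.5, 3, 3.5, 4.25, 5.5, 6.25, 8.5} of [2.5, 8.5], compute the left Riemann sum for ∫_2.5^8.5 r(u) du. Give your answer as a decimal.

4.46875

Subinterval widths: 0.5, 0.5, 0.75, 1.25, 0.75, 2.25.
Left endpoints: 2.5, 3, 3.5, 4.25, 5.5, 6.25.
r(2.5) = -8.75, r(3) = -8, r(3.5) = -6.75, r(4.25) = -3.9375, r(5.5) = 3.25, r(6.25) = 9.0625.
Sum = Σ Δu_i · r(u_i).
Sum = 4.46875.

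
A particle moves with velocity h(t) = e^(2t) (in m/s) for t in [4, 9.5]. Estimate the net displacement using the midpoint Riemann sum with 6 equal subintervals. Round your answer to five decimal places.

Δt = (9.5 − 4)/6 = 11/12.
Midpoints: 107/24, 5.375, 151/24, 173/24, 8.125, 217/24.
h(107/24) ≈ 7455.19711, h(5.375) ≈ 46630.02845, h(151/24) ≈ 291656.88336, h(173/24) ≈ 1824226.58597, h(8.125) ≈ 11409991.76383, h(217/24) ≈ 71366086.34680.
Sum = Δt · [h(107/24) + h(5.375) + h(151/24) + ...].
Sum ≈ 77867209.57173.

77867209.57173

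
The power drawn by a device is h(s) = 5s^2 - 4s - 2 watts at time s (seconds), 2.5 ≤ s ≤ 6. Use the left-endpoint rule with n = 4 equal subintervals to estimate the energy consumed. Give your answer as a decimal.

Δs = (6 − 2.5)/4 = 0.875.
Left endpoints: 2.5, 3.375, 4.25, 5.125.
h(2.5) = 19.25, h(3.375) = 41.453125, h(4.25) = 71.3125, h(5.125) = 108.828125.
Sum = Δs · [h(2.5) + h(3.375) + h(4.25) + h(5.125)].
Sum = 210.73828125.

210.73828125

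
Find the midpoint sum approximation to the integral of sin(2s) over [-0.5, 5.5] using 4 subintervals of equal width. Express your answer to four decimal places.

0.4029

Δs = (5.5 − (-0.5))/4 = 1.5.
Midpoints: 0.25, 1.75, 3.25, 4.75.
f(0.25) ≈ 0.4794, f(1.75) ≈ -0.3508, f(3.25) ≈ 0.2151, f(4.75) ≈ -0.0752.
Sum = Δs · [f(0.25) + f(1.75) + f(3.25) + f(4.75)].
Sum ≈ 0.4029.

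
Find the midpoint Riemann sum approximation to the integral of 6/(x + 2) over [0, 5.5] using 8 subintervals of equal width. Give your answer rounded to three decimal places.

Δx = (5.5 − 0)/8 = 0.6875.
Midpoints: 0.34375, 1.03125, 1.71875, 2.40625, 3.09375, 3.78125, 4.46875, 5.15625.
f(0.34375) = 2.56, f(1.03125) = 192/97, f(1.71875) = 192/119, f(2.40625) = 64/47, f(3.09375) = 192/163, f(3.78125) = 192/185, f(4.46875) = 64/69, f(5.15625) = 192/229.
Sum = Δx · [f(0.34375) + f(1.03125) + f(1.71875) + ...].
Sum ≈ 7.904.

7.904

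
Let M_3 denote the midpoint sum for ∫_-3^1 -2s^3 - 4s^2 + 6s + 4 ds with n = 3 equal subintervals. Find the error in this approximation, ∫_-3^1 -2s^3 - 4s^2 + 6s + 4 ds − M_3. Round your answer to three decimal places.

1.185

Exact integral: ∫_-3^1 f(s) ds ≈ -5.33333.
M_3 ≈ -6.51852.
Error ≈ -5.33333 − (-6.51852) ≈ 1.185.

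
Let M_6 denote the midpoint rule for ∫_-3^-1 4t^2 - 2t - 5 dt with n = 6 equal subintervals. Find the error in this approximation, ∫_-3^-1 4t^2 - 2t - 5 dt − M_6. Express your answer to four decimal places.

Exact integral: ∫_-3^-1 f(t) dt ≈ 32.666667.
M_6 ≈ 32.592593.
Error ≈ 32.666667 − 32.592593 ≈ 0.0741.

0.0741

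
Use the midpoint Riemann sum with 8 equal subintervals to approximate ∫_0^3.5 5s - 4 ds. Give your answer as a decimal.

Δs = (3.5 − 0)/8 = 0.4375.
Midpoints: 0.21875, 0.65625, 1.09375, 1.53125, 1.96875, 2.40625, 2.84375, 3.28125.
f(0.21875) = -2.90625, f(0.65625) = -0.71875, f(1.09375) = 1.46875, f(1.53125) = 3.65625, f(1.96875) = 5.84375, f(2.40625) = 8.03125, f(2.84375) = 10.21875, f(3.28125) = 12.40625.
Sum = Δs · [f(0.21875) + f(0.65625) + f(1.09375) + ...].
Sum = 16.625.

16.625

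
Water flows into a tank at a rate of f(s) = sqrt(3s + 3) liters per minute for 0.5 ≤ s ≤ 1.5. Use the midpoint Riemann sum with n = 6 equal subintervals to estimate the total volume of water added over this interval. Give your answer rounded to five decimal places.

Δs = (1.5 − 0.5)/6 = 1/6.
Midpoints: 7/12, 0.75, 11/12, 13/12, 1.25, 17/12.
f(7/12) ≈ 2.17945, f(0.75) ≈ 2.29129, f(11/12) ≈ 2.39792, f(13/12) ≈ 2.50000, f(1.25) ≈ 2.59808, f(17/12) ≈ 2.69258.
Sum = Δs · [f(7/12) + f(0.75) + f(11/12) + ...].
Sum ≈ 2.44322.

2.44322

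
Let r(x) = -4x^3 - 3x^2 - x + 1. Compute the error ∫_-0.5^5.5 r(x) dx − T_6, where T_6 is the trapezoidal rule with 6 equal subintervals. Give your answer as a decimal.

Exact integral: ∫_-0.5^5.5 r(x) dx = -1090.5.
T_6 = -1123.5.
Error = -1090.5 − (-1123.5) = 33.

33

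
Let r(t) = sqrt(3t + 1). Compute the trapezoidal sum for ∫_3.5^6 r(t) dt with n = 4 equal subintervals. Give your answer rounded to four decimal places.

9.7347

Δt = (6 − 3.5)/4 = 0.625.
r(3.5) ≈ 3.3912, r(4.125) ≈ 3.6572, r(4.75) ≈ 3.9051, r(5.375) ≈ 4.1382, r(6) ≈ 4.3589.
T_4 = (Δt/2)·[r(t_0) + 2r(t_1) + 2r(t_2) + 2r(t_3) + r(t_4)].
Sum ≈ 9.7347.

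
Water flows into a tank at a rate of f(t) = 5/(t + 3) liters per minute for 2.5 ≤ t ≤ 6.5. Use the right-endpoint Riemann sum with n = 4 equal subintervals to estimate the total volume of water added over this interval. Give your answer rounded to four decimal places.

Δt = (6.5 − 2.5)/4 = 1.
Right endpoints: 3.5, 4.5, 5.5, 6.5.
f(3.5) = 10/13, f(4.5) = 2/3, f(5.5) = 10/17, f(6.5) = 10/19.
Sum = Δt · [f(3.5) + f(4.5) + f(5.5) + f(6.5)].
Sum ≈ 2.5504.

2.5504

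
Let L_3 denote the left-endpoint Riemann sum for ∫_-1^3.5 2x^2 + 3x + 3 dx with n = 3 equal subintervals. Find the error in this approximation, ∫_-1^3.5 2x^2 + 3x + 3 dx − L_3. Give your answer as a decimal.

Exact integral: ∫_-1^3.5 f(x) dx = 59.625.
L_3 = 36.
Error = 59.625 − 36 = 23.625.

23.625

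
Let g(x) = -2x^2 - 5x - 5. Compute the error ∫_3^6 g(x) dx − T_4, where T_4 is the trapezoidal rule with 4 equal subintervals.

0.5625

Exact integral: ∫_3^6 g(x) dx = -208.5.
T_4 = -209.0625.
Error = -208.5 − (-209.0625) = 0.5625.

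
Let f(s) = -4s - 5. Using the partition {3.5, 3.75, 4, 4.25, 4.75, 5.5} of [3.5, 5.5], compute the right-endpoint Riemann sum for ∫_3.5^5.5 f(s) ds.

Subinterval widths: 0.25, 0.25, 0.25, 0.5, 0.75.
Right endpoints: 3.75, 4, 4.25, 4.75, 5.5.
f(3.75) = -20, f(4) = -21, f(4.25) = -22, f(4.75) = -24, f(5.5) = -27.
Sum = Σ Δs_i · f(s_i).
Sum = -48.

-48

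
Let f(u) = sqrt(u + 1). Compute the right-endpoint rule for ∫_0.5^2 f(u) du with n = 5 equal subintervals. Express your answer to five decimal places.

Δu = (2 − 0.5)/5 = 0.3.
Right endpoints: 0.8, 1.1, 1.4, 1.7, 2.
f(0.8) ≈ 1.34164, f(1.1) ≈ 1.44914, f(1.4) ≈ 1.54919, f(1.7) ≈ 1.64317, f(2) ≈ 1.73205.
Sum = Δu · [f(0.8) + f(1.1) + f(1.4) + f(1.7) + f(2)].
Sum ≈ 2.31456.

2.31456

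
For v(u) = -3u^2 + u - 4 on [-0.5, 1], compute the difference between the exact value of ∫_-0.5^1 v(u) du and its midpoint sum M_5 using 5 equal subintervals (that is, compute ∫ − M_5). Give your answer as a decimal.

Exact integral: ∫_-0.5^1 v(u) du = -6.75.
M_5 = -6.71625.
Error = -6.75 − (-6.71625) = -0.03375.

-0.03375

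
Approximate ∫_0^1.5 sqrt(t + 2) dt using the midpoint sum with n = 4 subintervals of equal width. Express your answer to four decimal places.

2.4802

Δt = (1.5 − 0)/4 = 0.375.
Midpoints: 0.1875, 0.5625, 0.9375, 1.3125.
f(0.1875) ≈ 1.4790, f(0.5625) ≈ 1.6008, f(0.9375) ≈ 1.7139, f(1.3125) ≈ 1.8200.
Sum = Δt · [f(0.1875) + f(0.5625) + f(0.9375) + f(1.3125)].
Sum ≈ 2.4802.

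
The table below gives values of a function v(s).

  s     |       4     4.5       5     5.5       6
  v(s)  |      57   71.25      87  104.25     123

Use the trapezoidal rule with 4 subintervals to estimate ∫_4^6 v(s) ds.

176.25

Δs = 0.5.
T_4 = (0.5/2)·[57 + 2·71.25 + 2·87 + 2·104.25 + 123] = 176.25.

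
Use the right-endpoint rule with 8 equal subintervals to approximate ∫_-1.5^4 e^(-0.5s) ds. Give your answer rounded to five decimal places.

Δs = (4 − (-1.5))/8 = 0.6875.
Right endpoints: -0.8125, -0.125, 0.5625, 1.25, 1.9375, 2.625, 3.3125, 4.
f(-0.8125) ≈ 1.50118, f(-0.125) ≈ 1.06449, f(0.5625) ≈ 0.75484, f(1.25) ≈ 0.53526, f(1.9375) ≈ 0.37956, f(2.625) ≈ 0.26915, f(3.3125) ≈ 0.19085, f(4) ≈ 0.13534.
Sum = Δs · [f(-0.8125) + f(-0.125) + f(0.5625) + ...].
Sum ≈ 3.32108.

3.32108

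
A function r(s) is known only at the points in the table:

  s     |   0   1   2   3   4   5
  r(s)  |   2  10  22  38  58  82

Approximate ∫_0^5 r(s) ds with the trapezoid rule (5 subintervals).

170

Δs = 1.
T_5 = (1/2)·[2 + 2·10 + 2·22 + 2·38 + 2·58 + 82] = 170.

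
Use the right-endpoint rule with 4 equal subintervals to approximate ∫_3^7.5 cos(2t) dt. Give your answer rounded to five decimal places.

Δt = (7.5 − 3)/4 = 1.125.
Right endpoints: 4.125, 5.25, 6.375, 7.5.
f(4.125) ≈ -0.38575, f(5.25) ≈ -0.47554, f(6.375) ≈ 0.98319, f(7.5) ≈ -0.75969.
Sum = Δt · [f(4.125) + f(5.25) + f(6.375) + f(7.5)].
Sum ≈ -0.71751.

-0.71751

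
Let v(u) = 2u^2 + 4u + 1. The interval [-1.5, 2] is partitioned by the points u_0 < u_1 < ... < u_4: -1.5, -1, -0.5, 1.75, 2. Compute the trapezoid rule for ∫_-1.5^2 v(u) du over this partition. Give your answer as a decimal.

Subinterval widths: 0.5, 0.5, 2.25, 0.25.
v(-1.5) = -0.5, v(-1) = -1, v(-0.5) = -0.5, v(1.75) = 14.125, v(2) = 17.
On each subinterval the trapezoid contributes (Δu_i/2)·[v(u_{i-1}) + v(u_i)].
Sum = 18.46875.

18.46875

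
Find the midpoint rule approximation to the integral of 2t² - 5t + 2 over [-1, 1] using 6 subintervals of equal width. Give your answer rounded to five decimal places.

5.29630

Δt = (1 − (-1))/6 = 1/3.
Midpoints: -5/6, -0.5, -1/6, 1/6, 0.5, 5/6.
f(-5/6) = 68/9, f(-0.5) = 5, f(-1/6) = 26/9, f(1/6) = 11/9, f(0.5) = 0, f(5/6) = -7/9.
Sum = Δt · [f(-5/6) + f(-0.5) + f(-1/6) + ...].
Sum ≈ 5.29630.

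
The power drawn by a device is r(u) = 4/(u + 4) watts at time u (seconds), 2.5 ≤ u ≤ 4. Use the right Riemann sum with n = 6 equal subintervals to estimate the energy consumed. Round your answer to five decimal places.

Δu = (4 − 2.5)/6 = 0.25.
Right endpoints: 2.75, 3, 3.25, 3.5, 3.75, 4.
r(2.75) = 16/27, r(3) = 4/7, r(3.25) = 16/29, r(3.5) = 8/15, r(3.75) = 16/31, r(4) = 0.5.
Sum = Δu · [r(2.75) + r(3) + r(3.25) + ...].
Sum ≈ 0.81630.

0.81630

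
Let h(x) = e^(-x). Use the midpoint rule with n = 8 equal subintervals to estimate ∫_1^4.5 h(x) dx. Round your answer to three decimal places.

Δx = (4.5 − 1)/8 = 0.4375.
Midpoints: 1.21875, 1.65625, 2.09375, 2.53125, 2.96875, 3.40625, 3.84375, 4.28125.
h(1.21875) ≈ 0.296, h(1.65625) ≈ 0.191, h(2.09375) ≈ 0.123, h(2.53125) ≈ 0.080, h(2.96875) ≈ 0.051, h(3.40625) ≈ 0.033, h(3.84375) ≈ 0.021, h(4.28125) ≈ 0.014.
Sum = Δx · [h(1.21875) + h(1.65625) + h(2.09375) + ...].
Sum ≈ 0.354.

0.354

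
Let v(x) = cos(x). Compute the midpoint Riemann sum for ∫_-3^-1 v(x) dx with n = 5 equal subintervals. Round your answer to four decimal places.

Δx = (-1 − (-3))/5 = 0.4.
Midpoints: -2.8, -2.4, -2, -1.6, -1.2.
v(-2.8) ≈ -0.9422, v(-2.4) ≈ -0.7374, v(-2) ≈ -0.4161, v(-1.6) ≈ -0.0292, v(-1.2) ≈ 0.3624.
Sum = Δx · [v(-2.8) + v(-2.4) + v(-2) + v(-1.6) + v(-1.2)].
Sum ≈ -0.7050.

-0.7050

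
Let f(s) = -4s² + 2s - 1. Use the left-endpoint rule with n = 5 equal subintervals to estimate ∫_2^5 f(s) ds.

Δs = (5 − 2)/5 = 0.6.
Left endpoints: 2, 2.6, 3.2, 3.8, 4.4.
f(2) = -13, f(2.6) = -22.84, f(3.2) = -35.56, f(3.8) = -51.16, f(4.4) = -69.64.
Sum = Δs · [f(2) + f(2.6) + f(3.2) + f(3.8) + f(4.4)].
Sum = -115.32.

-115.32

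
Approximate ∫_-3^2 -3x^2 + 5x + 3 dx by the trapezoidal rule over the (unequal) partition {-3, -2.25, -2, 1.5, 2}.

-54.21875

Subinterval widths: 0.75, 0.25, 3.5, 0.5.
f(-3) = -39, f(-2.25) = -23.4375, f(-2) = -19, f(1.5) = 3.75, f(2) = 1.
On each subinterval the trapezoid contributes (Δx_i/2)·[f(x_{i-1}) + f(x_i)].
Sum = -54.21875.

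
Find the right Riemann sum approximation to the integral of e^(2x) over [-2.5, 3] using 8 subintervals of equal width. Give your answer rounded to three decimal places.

Δx = (3 − (-2.5))/8 = 0.6875.
Right endpoints: -1.8125, -1.125, -0.4375, 0.25, 0.9375, 1.625, 2.3125, 3.
f(-1.8125) ≈ 0.027, f(-1.125) ≈ 0.105, f(-0.4375) ≈ 0.417, f(0.25) ≈ 1.649, f(0.9375) ≈ 6.521, f(1.625) ≈ 25.790, f(2.3125) ≈ 102.003, f(3) ≈ 403.429.
Sum = Δx · [f(-1.8125) + f(-1.125) + f(-0.4375) + ...].
Sum ≈ 371.209.

371.209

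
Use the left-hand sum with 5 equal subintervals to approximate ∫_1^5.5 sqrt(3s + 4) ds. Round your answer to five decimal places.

Δs = (5.5 − 1)/5 = 0.9.
Left endpoints: 1, 1.9, 2.8, 3.7, 4.6.
f(1) ≈ 2.64575, f(1.9) ≈ 3.11448, f(2.8) ≈ 3.52136, f(3.7) ≈ 3.88587, f(4.6) ≈ 4.21900.
Sum = Δs · [f(1) + f(1.9) + f(2.8) + f(3.7) + f(4.6)].
Sum ≈ 15.64783.

15.64783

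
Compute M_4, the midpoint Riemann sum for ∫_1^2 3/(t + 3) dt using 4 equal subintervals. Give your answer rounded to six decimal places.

0.669255

Δt = (2 − 1)/4 = 0.25.
Midpoints: 1.125, 1.375, 1.625, 1.875.
f(1.125) = 8/11, f(1.375) = 24/35, f(1.625) = 24/37, f(1.875) = 8/13.
Sum = Δt · [f(1.125) + f(1.375) + f(1.625) + f(1.875)].
Sum ≈ 0.669255.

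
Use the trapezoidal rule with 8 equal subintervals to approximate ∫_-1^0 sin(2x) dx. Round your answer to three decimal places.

-0.704

Δx = (0 − (-1))/8 = 0.125.
f(-1) ≈ -0.909, f(-0.875) ≈ -0.984, f(-0.75) ≈ -0.997, f(-0.625) ≈ -0.949, f(-0.5) ≈ -0.841, f(-0.375) ≈ -0.682, f(-0.25) ≈ -0.479, f(-0.125) ≈ -0.247, f(0) ≈ 0.000.
T_8 = (Δx/2)·[f(x_0) + 2f(x_1) + ... + 2f(x_{7}) + f(x_8)].
Sum ≈ -0.704.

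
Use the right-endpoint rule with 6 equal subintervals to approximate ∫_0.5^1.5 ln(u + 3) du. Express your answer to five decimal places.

1.40447

Δu = (1.5 − 0.5)/6 = 1/6.
Right endpoints: 2/3, 5/6, 1, 7/6, 4/3, 1.5.
f(2/3) ≈ 1.29928, f(5/6) ≈ 1.34373, f(1) ≈ 1.38629, f(7/6) ≈ 1.42712, f(4/3) ≈ 1.46634, f(1.5) ≈ 1.50408.
Sum = Δu · [f(2/3) + f(5/6) + f(1) + ...].
Sum ≈ 1.40447.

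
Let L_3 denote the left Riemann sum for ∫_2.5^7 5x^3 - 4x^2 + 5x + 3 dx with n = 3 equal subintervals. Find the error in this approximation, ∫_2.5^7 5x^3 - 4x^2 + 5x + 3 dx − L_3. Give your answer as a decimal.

Exact integral: ∫_2.5^7 f(x) dx = 2636.296875.
L_3 = 1633.5.
Error = 2636.296875 − 1633.5 = 1002.796875.

1002.796875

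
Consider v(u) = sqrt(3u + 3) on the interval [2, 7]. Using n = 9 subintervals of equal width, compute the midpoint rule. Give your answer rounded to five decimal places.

20.13038

Δu = (7 − 2)/9 = 5/9.
Midpoints: 41/18, 17/6, 61/18, 71/18, 4.5, 91/18, 101/18, 37/6, 121/18.
v(41/18) ≈ 3.13581, v(17/6) ≈ 3.39116, v(61/18) ≈ 3.62859, v(71/18) ≈ 3.85141, v(4.5) ≈ 4.06202, v(91/18) ≈ 4.26224, v(101/18) ≈ 4.45346, v(37/6) ≈ 4.63681, v(121/18) ≈ 4.81318.
Sum = Δu · [v(41/18) + v(17/6) + v(61/18) + ...].
Sum ≈ 20.13038.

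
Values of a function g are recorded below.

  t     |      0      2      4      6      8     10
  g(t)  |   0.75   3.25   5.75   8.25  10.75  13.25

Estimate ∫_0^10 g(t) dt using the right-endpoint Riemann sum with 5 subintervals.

82.5

Δt = 2.
Sum = 2·[3.25 + 5.75 + 8.25 + 10.75 + 13.25] = 82.5.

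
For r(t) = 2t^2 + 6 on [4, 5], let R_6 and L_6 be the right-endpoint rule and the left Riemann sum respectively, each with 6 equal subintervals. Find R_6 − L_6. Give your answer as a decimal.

R_6 ≈ 48.1759259.
L_6 ≈ 45.1759259.
R_6 − L_6 = 3.

3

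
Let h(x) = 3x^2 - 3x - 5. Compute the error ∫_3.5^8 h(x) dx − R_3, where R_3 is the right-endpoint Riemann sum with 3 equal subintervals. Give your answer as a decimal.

Exact integral: ∫_3.5^8 h(x) dx = 369.
R_3 = 480.375.
Error = 369 − 480.375 = -111.375.

-111.375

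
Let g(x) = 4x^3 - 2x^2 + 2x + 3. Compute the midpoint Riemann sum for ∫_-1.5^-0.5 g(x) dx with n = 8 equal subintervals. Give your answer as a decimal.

Δx = (-0.5 − (-1.5))/8 = 0.125.
Midpoints: -1.4375, -1.3125, -1.1875, -1.0625, -0.9375, -0.8125, -0.6875, -0.5625.
g(-1.4375) = -16271/1024, g(-1.3125) = -12405/1024, g(-1.1875) = -9107/1024, g(-1.0625) = -6329/1024, g(-0.9375) = -4023/1024, g(-0.8125) = -2141/1024, g(-0.6875) = -635/1024, g(-0.5625) = 543/1024.
Sum = Δx · [g(-1.4375) + g(-1.3125) + g(-1.1875) + ...].
Sum = -6.1484375.

-6.1484375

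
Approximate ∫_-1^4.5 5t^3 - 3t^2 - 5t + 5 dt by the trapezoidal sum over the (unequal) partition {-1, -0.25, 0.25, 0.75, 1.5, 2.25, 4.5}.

Subinterval widths: 0.75, 0.5, 0.5, 0.75, 0.75, 2.25.
f(-1) = 2, f(-0.25) = 5.984375, f(0.25) = 3.640625, f(0.75) = 1.671875, f(1.5) = 7.625, f(2.25) = 35.515625, f(4.5) = 377.375.
On each subinterval the trapezoid contributes (Δt_i/2)·[f(t_{i-1}) + f(t_i)].
Sum = 490.89453125.

490.89453125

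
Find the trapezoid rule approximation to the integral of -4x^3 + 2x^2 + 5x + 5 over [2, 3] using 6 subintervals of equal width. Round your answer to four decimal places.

-34.9630

Δx = (3 − 2)/6 = 1/6.
f(2) = -9, f(13/6) = -835/54, f(7/3) = -628/27, f(2.5) = -32.5, f(8/3) = -1169/27, f(17/6) = -3011/54, f(3) = -70.
T_6 = (Δx/2)·[f(x_0) + 2f(x_1) + ... + 2f(x_{5}) + f(x_6)].
Sum ≈ -34.9630.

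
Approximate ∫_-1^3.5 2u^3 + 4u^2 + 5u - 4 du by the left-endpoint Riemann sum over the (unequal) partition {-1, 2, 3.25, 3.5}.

Subinterval widths: 3, 1.25, 0.25.
Left endpoints: -1, 2, 3.25.
f(-1) = -7, f(2) = 38, f(3.25) = 123.15625.
Sum = Σ Δu_i · f(u_i).
Sum = 57.2890625.

57.2890625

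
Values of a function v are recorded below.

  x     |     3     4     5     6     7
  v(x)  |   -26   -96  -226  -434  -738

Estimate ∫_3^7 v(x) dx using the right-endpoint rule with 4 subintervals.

Δx = 1.
Sum = 1·[(-96) + (-226) + (-434) + (-738)] = -1494.

-1494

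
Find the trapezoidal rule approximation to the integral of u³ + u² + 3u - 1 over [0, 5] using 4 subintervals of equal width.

Δu = (5 − 0)/4 = 1.25.
f(0) = -1, f(1.25) = 6.265625, f(2.5) = 28.375, f(3.75) = 77.046875, f(5) = 164.
T_4 = (Δu/2)·[f(u_0) + 2f(u_1) + 2f(u_2) + 2f(u_3) + f(u_4)].
Sum = 241.484375.

241.484375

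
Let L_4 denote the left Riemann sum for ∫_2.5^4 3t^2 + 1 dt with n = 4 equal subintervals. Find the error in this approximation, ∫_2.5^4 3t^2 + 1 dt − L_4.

5.37890625

Exact integral: ∫_2.5^4 f(t) dt = 49.875.
L_4 = 44.49609375.
Error = 49.875 − 44.49609375 = 5.37890625.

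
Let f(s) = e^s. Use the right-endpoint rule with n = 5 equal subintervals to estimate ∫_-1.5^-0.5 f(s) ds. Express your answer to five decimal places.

0.42302

Δs = (-0.5 − (-1.5))/5 = 0.2.
Right endpoints: -1.3, -1.1, -0.9, -0.7, -0.5.
f(-1.3) ≈ 0.27253, f(-1.1) ≈ 0.33287, f(-0.9) ≈ 0.40657, f(-0.7) ≈ 0.49659, f(-0.5) ≈ 0.60653.
Sum = Δs · [f(-1.3) + f(-1.1) + f(-0.9) + f(-0.7) + f(-0.5)].
Sum ≈ 0.42302.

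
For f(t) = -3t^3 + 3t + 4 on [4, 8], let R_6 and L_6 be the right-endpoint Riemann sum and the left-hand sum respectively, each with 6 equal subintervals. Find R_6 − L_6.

R_6 = -3252.
L_6 = -2364.
R_6 − L_6 = -888.

-888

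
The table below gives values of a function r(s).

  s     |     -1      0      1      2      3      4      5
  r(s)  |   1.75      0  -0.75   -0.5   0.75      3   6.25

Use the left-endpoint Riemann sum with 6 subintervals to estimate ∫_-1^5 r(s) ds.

Δs = 1.
Sum = 1·[1.75 + 0 + (-0.75) + (-0.5) + 0.75 + 3] = 4.25.

4.25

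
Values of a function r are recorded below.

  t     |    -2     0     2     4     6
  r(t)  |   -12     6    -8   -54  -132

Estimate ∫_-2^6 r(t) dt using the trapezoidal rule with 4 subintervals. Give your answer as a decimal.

-256

Δt = 2.
T_4 = (2/2)·[(-12) + 2·6 + 2·(-8) + 2·(-54) + (-132)] = -256.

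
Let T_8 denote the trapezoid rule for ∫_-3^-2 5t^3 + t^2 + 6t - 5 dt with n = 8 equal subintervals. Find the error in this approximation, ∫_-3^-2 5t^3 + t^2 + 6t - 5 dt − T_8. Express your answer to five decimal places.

0.09505

Exact integral: ∫_-3^-2 f(t) dt ≈ -94.9166667.
T_8 = -95.01171875.
Error ≈ -94.9166667 − (-95.01171875) ≈ 0.09505.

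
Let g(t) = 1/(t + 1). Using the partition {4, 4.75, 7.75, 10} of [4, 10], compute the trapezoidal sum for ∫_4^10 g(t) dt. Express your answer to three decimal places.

0.803

Subinterval widths: 0.75, 3, 2.25.
g(4) = 0.2, g(4.75) = 4/23, g(7.75) = 4/35, g(10) = 1/11.
On each subinterval the trapezoid contributes (Δt_i/2)·[g(t_{i-1}) + g(t_i)].
Sum ≈ 0.803.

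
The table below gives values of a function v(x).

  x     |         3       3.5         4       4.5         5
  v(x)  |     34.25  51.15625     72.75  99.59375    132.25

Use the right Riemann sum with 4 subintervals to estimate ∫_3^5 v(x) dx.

177.875

Δx = 0.5.
Sum = 0.5·[51.15625 + 72.75 + 99.59375 + 132.25] = 177.875.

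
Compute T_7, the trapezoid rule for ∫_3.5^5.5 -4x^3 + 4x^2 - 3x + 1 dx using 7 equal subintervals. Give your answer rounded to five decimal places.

Δx = (5.5 − 3.5)/7 = 2/7.
f(3.5) = -132, f(53/14) = -58328/343, f(57/14) = -73700/343, f(61/14) = -91584/343, f(65/14) = -112172/343, f(69/14) = -135656/343, f(73/14) = -162228/343, f(5.5) = -560.
T_7 = (Δx/2)·[f(x_0) + 2f(x_1) + ... + 2f(x_{6}) + f(x_7)].
Sum ≈ -626.69388.

-626.69388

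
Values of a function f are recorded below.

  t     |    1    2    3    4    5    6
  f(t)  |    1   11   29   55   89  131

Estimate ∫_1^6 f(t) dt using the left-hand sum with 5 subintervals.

Δt = 1.
Sum = 1·[1 + 11 + 29 + 55 + 89] = 185.

185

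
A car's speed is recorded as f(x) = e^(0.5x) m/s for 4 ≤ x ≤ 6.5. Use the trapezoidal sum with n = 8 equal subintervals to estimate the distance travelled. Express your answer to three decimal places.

36.877

Δx = (6.5 − 4)/8 = 0.3125.
f(4) ≈ 7.389, f(4.3125) ≈ 8.639, f(4.625) ≈ 10.100, f(4.9375) ≈ 11.808, f(5.25) ≈ 13.805, f(5.5625) ≈ 16.139, f(5.875) ≈ 18.869, f(6.1875) ≈ 22.060, f(6.5) ≈ 25.790.
T_8 = (Δx/2)·[f(x_0) + 2f(x_1) + ... + 2f(x_{7}) + f(x_8)].
Sum ≈ 36.877.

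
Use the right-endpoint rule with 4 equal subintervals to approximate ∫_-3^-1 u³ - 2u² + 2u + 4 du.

-26.5

Δu = (-1 − (-3))/4 = 0.5.
Right endpoints: -2.5, -2, -1.5, -1.
f(-2.5) = -29.125, f(-2) = -16, f(-1.5) = -6.875, f(-1) = -1.
Sum = Δu · [f(-2.5) + f(-2) + f(-1.5) + f(-1)].
Sum = -26.5.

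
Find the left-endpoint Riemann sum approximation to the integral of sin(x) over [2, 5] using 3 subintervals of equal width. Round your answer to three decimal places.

0.294

Δx = (5 − 2)/3 = 1.
Left endpoints: 2, 3, 4.
f(2) ≈ 0.909, f(3) ≈ 0.141, f(4) ≈ -0.757.
Sum = Δx · [f(2) + f(3) + f(4)].
Sum ≈ 0.294.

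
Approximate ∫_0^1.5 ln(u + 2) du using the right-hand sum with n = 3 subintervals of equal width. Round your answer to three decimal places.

1.634

Δu = (1.5 − 0)/3 = 0.5.
Right endpoints: 0.5, 1, 1.5.
f(0.5) ≈ 0.916, f(1) ≈ 1.099, f(1.5) ≈ 1.253.
Sum = Δu · [f(0.5) + f(1) + f(1.5)].
Sum ≈ 1.634.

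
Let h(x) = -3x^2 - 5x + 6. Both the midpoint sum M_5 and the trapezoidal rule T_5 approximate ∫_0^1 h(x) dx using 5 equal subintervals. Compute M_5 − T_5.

0.03

M_5 = 2.51.
T_5 = 2.48.
M_5 − T_5 = 0.03.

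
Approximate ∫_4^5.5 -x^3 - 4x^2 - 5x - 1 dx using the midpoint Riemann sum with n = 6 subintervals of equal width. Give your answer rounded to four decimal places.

Δx = (5.5 − 4)/6 = 0.25.
Midpoints: 4.125, 4.375, 4.625, 4.875, 5.125, 5.375.
f(4.125) = -81857/512, f(4.375) = -93787/512, f(4.625) = -106813/512, f(4.875) = -120983/512, f(5.125) = -136345/512, f(5.375) = -152947/512.
Sum = Δx · [f(4.125) + f(4.375) + f(4.625) + ...].
Sum ≈ -338.2480.

-338.2480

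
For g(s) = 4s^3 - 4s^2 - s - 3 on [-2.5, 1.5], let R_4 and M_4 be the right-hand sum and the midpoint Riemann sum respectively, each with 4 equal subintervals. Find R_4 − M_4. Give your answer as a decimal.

R_4 = -32.
M_4 = -66.
R_4 − M_4 = 34.

34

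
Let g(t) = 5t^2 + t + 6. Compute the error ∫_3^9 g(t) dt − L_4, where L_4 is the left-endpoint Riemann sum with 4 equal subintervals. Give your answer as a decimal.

Exact integral: ∫_3^9 g(t) dt = 1242.
L_4 = 978.75.
Error = 1242 − 978.75 = 263.25.

263.25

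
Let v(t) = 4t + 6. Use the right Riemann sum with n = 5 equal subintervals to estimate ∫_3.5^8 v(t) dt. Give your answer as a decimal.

138.6

Δt = (8 − 3.5)/5 = 0.9.
Right endpoints: 4.4, 5.3, 6.2, 7.1, 8.
v(4.4) = 23.6, v(5.3) = 27.2, v(6.2) = 30.8, v(7.1) = 34.4, v(8) = 38.
Sum = Δt · [v(4.4) + v(5.3) + v(6.2) + v(7.1) + v(8)].
Sum = 138.6.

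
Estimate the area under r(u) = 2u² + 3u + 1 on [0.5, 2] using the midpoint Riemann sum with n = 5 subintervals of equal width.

12.3525

Δu = (2 − 0.5)/5 = 0.3.
Midpoints: 0.65, 0.95, 1.25, 1.55, 1.85.
r(0.65) = 3.795, r(0.95) = 5.655, r(1.25) = 7.875, r(1.55) = 10.455, r(1.85) = 13.395.
Sum = Δu · [r(0.65) + r(0.95) + r(1.25) + r(1.55) + r(1.85)].
Sum = 12.3525.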